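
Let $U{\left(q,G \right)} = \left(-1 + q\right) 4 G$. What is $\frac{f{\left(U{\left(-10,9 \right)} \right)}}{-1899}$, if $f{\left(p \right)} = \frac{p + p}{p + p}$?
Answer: $- \frac{1}{1899} \approx -0.00052659$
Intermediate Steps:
$U{\left(q,G \right)} = 4 G \left(-1 + q\right)$
$f{\left(p \right)} = 1$ ($f{\left(p \right)} = \frac{2 p}{2 p} = 2 p \frac{1}{2 p} = 1$)
$\frac{f{\left(U{\left(-10,9 \right)} \right)}}{-1899} = 1 \frac{1}{-1899} = 1 \left(- \frac{1}{1899}\right) = - \frac{1}{1899}$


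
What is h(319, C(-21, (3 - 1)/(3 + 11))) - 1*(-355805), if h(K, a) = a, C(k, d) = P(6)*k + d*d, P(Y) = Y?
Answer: 17428272/49 ≈ 3.5568e+5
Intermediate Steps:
C(k, d) = d² + 6*k (C(k, d) = 6*k + d*d = 6*k + d² = d² + 6*k)
h(319, C(-21, (3 - 1)/(3 + 11))) - 1*(-355805) = (((3 - 1)/(3 + 11))² + 6*(-21)) - 1*(-355805) = ((2/14)² - 126) + 355805 = ((2*(1/14))² - 126) + 355805 = ((⅐)² - 126) + 355805 = (1/49 - 126) + 355805 = -6173/49 + 355805 = 17428272/49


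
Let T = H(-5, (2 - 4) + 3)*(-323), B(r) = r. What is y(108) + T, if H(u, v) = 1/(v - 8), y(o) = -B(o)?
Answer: -433/7 ≈ -61.857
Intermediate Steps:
y(o) = -o
H(u, v) = 1/(-8 + v)
T = 323/7 (T = -323/(-8 + ((2 - 4) + 3)) = -323/(-8 + (-2 + 3)) = -323/(-8 + 1) = -323/(-7) = -⅐*(-323) = 323/7 ≈ 46.143)
y(108) + T = -1*108 + 323/7 = -108 + 323/7 = -433/7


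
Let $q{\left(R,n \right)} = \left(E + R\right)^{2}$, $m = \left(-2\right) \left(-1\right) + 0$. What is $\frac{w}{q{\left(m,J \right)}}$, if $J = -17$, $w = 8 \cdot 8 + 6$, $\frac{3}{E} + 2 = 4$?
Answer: $\frac{40}{7} \approx 5.7143$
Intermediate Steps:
$E = \frac{3}{2}$ ($E = \frac{3}{-2 + 4} = \frac{3}{2} \approx 1.5$)
$w = 70$ ($w = 64 + 6 = 70$)
$m = 2$ ($m = 2 + 0 = 2$)
$q{\left(R,n \right)} = \left(\frac{3}{2} + R\right)^{2}$
$\frac{w}{q{\left(m,J \right)}} = \frac{70}{\frac{1}{4} \left(3 + 2 \cdot 2\right)^{2}} = \frac{70}{\frac{1}{4} \left(3 + 4\right)^{2}} = \frac{70}{\frac{1}{4} \cdot 7^{2}} = \frac{70}{\frac{1}{4} \cdot 49} = \frac{70}{\frac{49}{4}} = 70 \cdot \frac{4}{49} = \frac{40}{7}$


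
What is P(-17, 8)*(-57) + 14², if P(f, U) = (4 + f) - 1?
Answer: 994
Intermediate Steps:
P(f, U) = 3 + f
P(-17, 8)*(-57) + 14² = (3 - 17)*(-57) + 14² = -14*(-57) + 196 = 798 + 196 = 994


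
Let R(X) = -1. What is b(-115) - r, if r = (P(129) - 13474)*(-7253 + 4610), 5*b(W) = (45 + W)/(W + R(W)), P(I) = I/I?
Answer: -2065330055/58 ≈ -3.5609e+7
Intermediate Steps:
P(I) = 1
b(W) = (45 + W)/(5*(-1 + W)) (b(W) = ((45 + W)/(W - 1))/5 = ((45 + W)/(-1 + W))/5 = (45 + W)/(5*(-1 + W)))
r = 35609139 (r = (1 - 13474)*(-7253 + 4610) = -13473*(-2643) = 35609139)
b(-115) - r = (45 - 115)/(5*(-1 - 115)) - 1*35609139 = (⅕)*(-70)/(-116) - 35609139 = (⅕)*(-1/116)*(-70) - 35609139 = 7/58 - 35609139 = -2065330055/58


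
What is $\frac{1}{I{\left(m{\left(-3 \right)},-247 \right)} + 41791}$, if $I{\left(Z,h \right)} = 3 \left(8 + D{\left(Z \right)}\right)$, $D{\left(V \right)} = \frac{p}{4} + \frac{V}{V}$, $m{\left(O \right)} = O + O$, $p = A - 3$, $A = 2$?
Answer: $\frac{4}{167269} \approx 2.3914 \cdot 10^{-5}$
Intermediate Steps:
$p = -1$ ($p = 2 - 3 = -1$)
$m{\left(O \right)} = 2 O$
$D{\left(V \right)} = \frac{3}{4}$ ($D{\left(V \right)} = - \frac{1}{4} + \frac{V}{V} = \left(-1\right) \frac{1}{4} + 1 = - \frac{1}{4} + 1 = \frac{3}{4}$)
$I{\left(Z,h \right)} = \frac{105}{4}$ ($I{\left(Z,h \right)} = 3 \left(8 + \frac{3}{4}\right) = 3 \cdot \frac{35}{4} = \frac{105}{4}$)
$\frac{1}{I{\left(m{\left(-3 \right)},-247 \right)} + 41791} = \frac{1}{\frac{105}{4} + 41791} = \frac{1}{\frac{167269}{4}} = \frac{4}{167269}$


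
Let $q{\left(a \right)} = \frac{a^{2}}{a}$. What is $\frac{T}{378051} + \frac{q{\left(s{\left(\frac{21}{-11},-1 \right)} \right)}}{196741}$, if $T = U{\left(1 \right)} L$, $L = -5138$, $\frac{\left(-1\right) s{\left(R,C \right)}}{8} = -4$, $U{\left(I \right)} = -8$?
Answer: $\frac{8098939696}{74378131791} \approx 0.10889$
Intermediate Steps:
$s{\left(R,C \right)} = 32$ ($s{\left(R,C \right)} = \left(-8\right) \left(-4\right) = 32$)
$T = 41104$ ($T = \left(-8\right) \left(-5138\right) = 41104$)
$q{\left(a \right)} = a$
$\frac{T}{378051} + \frac{q{\left(s{\left(\frac{21}{-11},-1 \right)} \right)}}{196741} = \frac{41104}{378051} + \frac{32}{196741} = \frac{8098939696}{74378131791}$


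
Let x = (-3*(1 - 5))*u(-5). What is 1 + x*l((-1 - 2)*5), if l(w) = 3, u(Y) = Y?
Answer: -179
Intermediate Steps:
x = -60 (x = -3*(1 - 5)*(-5) = -3*(-4)*(-5) = 12*(-5) = -60)
1 + x*l((-1 - 2)*5) = 1 - 60*3 = 1 - 180 = -179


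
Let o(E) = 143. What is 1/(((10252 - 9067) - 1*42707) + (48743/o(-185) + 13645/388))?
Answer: -55484/2282943129 ≈ -2.4304e-5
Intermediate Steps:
1/(((10252 - 9067) - 1*42707) + (48743/o(-185) + 13645/388)) = 1/(((10252 - 9067) - 1*42707) + (48743/143 + 13645/388)) = 1/((1185 - 42707) + (48743*(1/143) + 13645*(1/388))) = 1/(-41522 + (48743/143 + 13645/388)) = 1/(-41522 + 20863519/55484) = 1/(-2282943129/55484) = -55484/2282943129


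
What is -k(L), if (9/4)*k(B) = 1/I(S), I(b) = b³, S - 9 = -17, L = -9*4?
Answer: 1/1152 ≈ 0.00086806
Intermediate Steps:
L = -36
S = -8 (S = 9 - 17 = -8)
k(B) = -1/1152 (k(B) = 4/(9*((-8)³)) = (4/9)/(-512) = (4/9)*(-1/512) = -1/1152)
-k(L) = -1*(-1/1152) = 1/1152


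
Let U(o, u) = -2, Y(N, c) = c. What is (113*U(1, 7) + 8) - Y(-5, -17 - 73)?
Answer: -128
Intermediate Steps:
(113*U(1, 7) + 8) - Y(-5, -17 - 73) = (113*(-2) + 8) - (-17 - 73) = (-226 + 8) - 1*(-90) = -218 + 90 = -128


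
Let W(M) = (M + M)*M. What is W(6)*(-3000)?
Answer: -216000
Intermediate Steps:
W(M) = 2*M² (W(M) = (2*M)*M = 2*M²)
W(6)*(-3000) = (2*6²)*(-3000) = (2*36)*(-3000) = 72*(-3000) = -216000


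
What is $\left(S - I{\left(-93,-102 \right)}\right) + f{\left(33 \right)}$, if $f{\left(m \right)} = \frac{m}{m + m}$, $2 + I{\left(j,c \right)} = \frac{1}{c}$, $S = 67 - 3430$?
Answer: $- \frac{171385}{51} \approx -3360.5$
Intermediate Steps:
$S = -3363$ ($S = 67 - 3430 = -3363$)
$I{\left(j,c \right)} = -2 + \frac{1}{c}$
$f{\left(m \right)} = \frac{1}{2}$ ($f{\left(m \right)} = \frac{m}{2 m} = m \frac{1}{2 m} = \frac{1}{2}$)
$\left(S - I{\left(-93,-102 \right)}\right) + f{\left(33 \right)} = \left(-3363 - \left(-2 + \frac{1}{-102}\right)\right) + \frac{1}{2} = \left(-3363 - \left(-2 - \frac{1}{102}\right)\right) + \frac{1}{2} = \left(-3363 - - \frac{205}{102}\right) + \frac{1}{2} = \left(-3363 + \frac{205}{102}\right) + \frac{1}{2} = - \frac{342821}{102} + \frac{1}{2} = - \frac{171385}{51}$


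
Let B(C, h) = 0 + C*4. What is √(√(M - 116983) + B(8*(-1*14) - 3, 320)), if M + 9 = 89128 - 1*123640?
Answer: 2*√(-115 + I*√9469) ≈ 8.4434 + 23.05*I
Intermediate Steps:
M = -34521 (M = -9 + (89128 - 1*123640) = -9 + (89128 - 123640) = -9 - 34512 = -34521)
B(C, h) = 4*C (B(C, h) = 0 + 4*C = 4*C)
√(√(M - 116983) + B(8*(-1*14) - 3, 320)) = √(√(-34521 - 116983) + 4*(8*(-1*14) - 3)) = √(√(-151504) + 4*(8*(-14) - 3)) = √(4*I*√9469 + 4*(-112 - 3)) = √(4*I*√9469 + 4*(-115)) = √(4*I*√9469 - 460) = √(-460 + 4*I*√9469)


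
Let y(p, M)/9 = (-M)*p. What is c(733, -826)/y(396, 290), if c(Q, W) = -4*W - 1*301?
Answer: -91/31320 ≈ -0.0029055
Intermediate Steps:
y(p, M) = -9*M*p (y(p, M) = 9*((-M)*p) = 9*(-M*p) = -9*M*p)
c(Q, W) = -301 - 4*W (c(Q, W) = -4*W - 301 = -301 - 4*W)
c(733, -826)/y(396, 290) = (-301 - 4*(-826))/((-9*290*396)) = (-301 + 3304)/(-1033560) = 3003*(-1/1033560) = -91/31320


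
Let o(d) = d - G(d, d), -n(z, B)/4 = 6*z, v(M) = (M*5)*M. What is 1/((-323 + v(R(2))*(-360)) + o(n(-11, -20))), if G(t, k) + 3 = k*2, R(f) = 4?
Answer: -1/29384 ≈ -3.4032e-5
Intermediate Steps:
v(M) = 5*M² (v(M) = (5*M)*M = 5*M²)
G(t, k) = -3 + 2*k (G(t, k) = -3 + k*2 = -3 + 2*k)
n(z, B) = -24*z
o(d) = 3 - d (o(d) = d - (-3 + 2*d) = d + (3 - 2*d) = 3 - d)
1/((-323 + v(R(2))*(-360)) + o(n(-11, -20))) = 1/((-323 + (5*4²)*(-360)) + (3 - (-24)*(-11))) = 1/((-323 + (5*16)*(-360)) + (3 - 1*264)) = 1/((-323 + 80*(-360)) + (3 - 264)) = 1/((-323 - 28800) - 261) = 1/(-29123 - 261) = 1/(-29384) = -1/29384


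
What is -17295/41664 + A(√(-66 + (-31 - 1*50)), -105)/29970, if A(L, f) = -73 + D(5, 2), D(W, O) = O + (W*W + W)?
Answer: -86673229/208111680 ≈ -0.41647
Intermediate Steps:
D(W, O) = O + W + W² (D(W, O) = O + (W² + W) = O + (W + W²) = O + W + W²)
A(L, f) = -41 (A(L, f) = -73 + (2 + 5 + 5²) = -73 + (2 + 5 + 25) = -73 + 32 = -41)
-17295/41664 + A(√(-66 + (-31 - 1*50)), -105)/29970 = -17295/41664 - 41/29970 = -17295*1/41664 - 41*1/29970 = -5765/13888 - 41/29970 = -86673229/208111680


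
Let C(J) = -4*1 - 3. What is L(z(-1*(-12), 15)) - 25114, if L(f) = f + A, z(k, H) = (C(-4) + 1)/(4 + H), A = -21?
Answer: -477571/19 ≈ -25135.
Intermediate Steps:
C(J) = -7 (C(J) = -4 - 3 = -7)
z(k, H) = -6/(4 + H) (z(k, H) = (-7 + 1)/(4 + H) = -6/(4 + H))
L(f) = -21 + f (L(f) = f - 21 = -21 + f)
L(z(-1*(-12), 15)) - 25114 = (-21 - 6/(4 + 15)) - 25114 = (-21 - 6/19) - 25114 = -405/19 - 25114 = -477571/19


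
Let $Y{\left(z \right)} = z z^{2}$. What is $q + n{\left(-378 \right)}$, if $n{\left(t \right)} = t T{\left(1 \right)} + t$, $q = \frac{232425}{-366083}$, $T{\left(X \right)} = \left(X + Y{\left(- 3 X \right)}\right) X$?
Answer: $\frac{3459251925}{366083} \approx 9449.4$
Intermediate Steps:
$Y{\left(z \right)} = z^{3}$
$T{\left(X \right)} = X \left(X - 27 X^{3}\right)$ ($T{\left(X \right)} = \left(X + \left(- 3 X\right)^{3}\right) X = \left(X - 27 X^{3}\right) X = X \left(X - 27 X^{3}\right)$)
$q = - \frac{232425}{366083}$ ($q = 232425 \left(- \frac{1}{366083}\right) = - \frac{232425}{366083} \approx -0.6349$)
$n{\left(t \right)} = - 25 t$ ($n{\left(t \right)} = t \left(1^{2} - 27 \cdot 1^{4}\right) + t = t \left(1 - 27\right) + t = t \left(-26\right) + t = - 26 t + t = - 25 t$)
$q + n{\left(-378 \right)} = - \frac{232425}{366083} - -9450 = - \frac{232425}{366083} + 9450 = \frac{3459251925}{366083}$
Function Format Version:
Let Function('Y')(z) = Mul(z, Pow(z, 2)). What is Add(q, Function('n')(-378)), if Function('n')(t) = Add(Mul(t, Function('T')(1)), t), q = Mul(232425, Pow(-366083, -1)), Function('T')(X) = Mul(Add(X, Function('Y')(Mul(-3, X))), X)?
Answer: Rational(3459251925, 366083) ≈ 9449.4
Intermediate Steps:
Function('Y')(z) = Pow(z, 3)
Function('T')(X) = Mul(X, Add(X, Mul(-27, Pow(X, 3)))) (Function('T')(X) = Mul(Add(X, Pow(Mul(-3, X), 3)), X) = Mul(Add(X, Mul(-27, Pow(X, 3))), X) = Mul(X, Add(X, Mul(-27, Pow(X, 3)))))
q = Rational(-232425, 366083) (q = Mul(232425, Rational(-1, 366083)) = Rational(-232425, 366083) ≈ -0.63490)
Function('n')(t) = Mul(-25, t) (Function('n')(t) = Add(Mul(t, Add(Pow(1, 2), Mul(-27, Pow(1, 4)))), t) = Add(Mul(t, Add(1, Mul(-27, 1))), t) = Add(Mul(t, Add(1, -27)), t) = Add(Mul(t, -26), t) = Add(Mul(-26, t), t) = Mul(-25, t))
Add(q, Function('n')(-378)) = Add(Rational(-232425, 366083), Mul(-25, -378)) = Add(Rational(-232425, 366083), 9450) = Rational(3459251925, 366083)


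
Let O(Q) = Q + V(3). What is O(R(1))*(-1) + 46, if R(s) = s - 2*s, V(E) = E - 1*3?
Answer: 47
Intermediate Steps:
V(E) = -3 + E (V(E) = E - 3 = -3 + E)
R(s) = -s
O(Q) = Q (O(Q) = Q + (-3 + 3) = Q + 0 = Q)
O(R(1))*(-1) + 46 = -1*1*(-1) + 46 = -1*(-1) + 46 = 1 + 46 = 47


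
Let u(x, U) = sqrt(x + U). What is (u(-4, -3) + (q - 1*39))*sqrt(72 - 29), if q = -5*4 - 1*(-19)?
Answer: sqrt(43)*(-40 + I*sqrt(7)) ≈ -262.3 + 17.349*I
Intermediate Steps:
u(x, U) = sqrt(U + x)
q = -1 (q = -20 + 19 = -1)
(u(-4, -3) + (q - 1*39))*sqrt(72 - 29) = (sqrt(-3 - 4) + (-1 - 1*39))*sqrt(72 - 29) = (sqrt(-7) + (-1 - 39))*sqrt(43) = (I*sqrt(7) - 40)*sqrt(43) = (-40 + I*sqrt(7))*sqrt(43) = sqrt(43)*(-40 + I*sqrt(7))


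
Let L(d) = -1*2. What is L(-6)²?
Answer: 4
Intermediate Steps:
L(d) = -2
L(-6)² = (-2)² = 4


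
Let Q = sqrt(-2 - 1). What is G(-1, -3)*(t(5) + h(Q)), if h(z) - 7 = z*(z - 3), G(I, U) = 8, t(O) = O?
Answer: 72 - 24*I*sqrt(3) ≈ 72.0 - 41.569*I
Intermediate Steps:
Q = I*sqrt(3) (Q = sqrt(-3) = I*sqrt(3) ≈ 1.732*I)
h(z) = 7 + z*(-3 + z) (h(z) = 7 + z*(z - 3) = 7 + z*(-3 + z))
G(-1, -3)*(t(5) + h(Q)) = 8*(5 + (7 + (I*sqrt(3))**2 - 3*I*sqrt(3))) = 8*(5 + (7 - 3 - 3*I*sqrt(3))) = 8*(5 + (4 - 3*I*sqrt(3))) = 8*(9 - 3*I*sqrt(3)) = 72 - 24*I*sqrt(3)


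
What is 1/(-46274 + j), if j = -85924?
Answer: -1/132198 ≈ -7.5644e-6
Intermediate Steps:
1/(-46274 + j) = 1/(-46274 - 85924) = 1/(-132198) = -1/132198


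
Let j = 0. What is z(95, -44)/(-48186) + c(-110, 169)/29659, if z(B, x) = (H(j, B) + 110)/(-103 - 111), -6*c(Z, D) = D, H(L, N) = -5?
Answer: -95778317/101945931612 ≈ -0.00093950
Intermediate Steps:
c(Z, D) = -D/6
z(B, x) = -105/214 (z(B, x) = (-5 + 110)/(-103 - 111) = 105/(-214) = 105*(-1/214) = -105/214)
z(95, -44)/(-48186) + c(-110, 169)/29659 = -105/214/(-48186) - 1/6*169/29659 = -105/214*(-1/48186) - 169/6*1/29659 = 35/3437268 - 169/177954 = -95778317/101945931612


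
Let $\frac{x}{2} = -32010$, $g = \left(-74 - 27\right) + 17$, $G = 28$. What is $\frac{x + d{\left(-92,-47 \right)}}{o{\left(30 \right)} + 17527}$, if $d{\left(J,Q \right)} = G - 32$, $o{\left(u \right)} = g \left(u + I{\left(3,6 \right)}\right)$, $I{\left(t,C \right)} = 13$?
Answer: $- \frac{64024}{13915} \approx -4.6011$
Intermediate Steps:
$g = -84$ ($g = -101 + 17 = -84$)
$o{\left(u \right)} = -1092 - 84 u$ ($o{\left(u \right)} = - 84 \left(u + 13\right) = - 84 \left(13 + u\right) = -1092 - 84 u$)
$d{\left(J,Q \right)} = -4$ ($d{\left(J,Q \right)} = 28 - 32 = -4$)
$x = -64020$ ($x = 2 \left(-32010\right) = -64020$)
$\frac{x + d{\left(-92,-47 \right)}}{o{\left(30 \right)} + 17527} = \frac{-64020 - 4}{\left(-1092 - 2520\right) + 17527} = - \frac{64024}{\left(-1092 - 2520\right) + 17527} = - \frac{64024}{-3612 + 17527} = - \frac{64024}{13915}$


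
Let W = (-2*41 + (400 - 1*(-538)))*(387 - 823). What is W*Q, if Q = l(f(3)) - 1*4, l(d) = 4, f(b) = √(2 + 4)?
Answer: 0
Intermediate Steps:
f(b) = √6
W = -373216 (W = (-82 + (400 + 538))*(-436) = (-82 + 938)*(-436) = 856*(-436) = -373216)
Q = 0 (Q = 4 - 1*4 = 4 - 4 = 0)
W*Q = -373216*0 = 0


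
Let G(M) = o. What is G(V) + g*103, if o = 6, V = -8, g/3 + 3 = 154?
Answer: 46665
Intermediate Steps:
g = 453 (g = -9 + 3*154 = -9 + 462 = 453)
G(M) = 6
G(V) + g*103 = 6 + 453*103 = 6 + 46659 = 46665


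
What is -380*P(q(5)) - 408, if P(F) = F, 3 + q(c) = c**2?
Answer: -8768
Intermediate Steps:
q(c) = -3 + c**2
-380*P(q(5)) - 408 = -380*(-3 + 5**2) - 408 = -380*(-3 + 25) - 408 = -380*22 - 408 = -8360 - 408 = -8768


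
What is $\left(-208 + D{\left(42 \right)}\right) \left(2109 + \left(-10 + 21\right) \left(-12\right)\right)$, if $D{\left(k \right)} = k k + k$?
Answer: $3159246$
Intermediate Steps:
$D{\left(k \right)} = k + k^{2}$ ($D{\left(k \right)} = k^{2} + k = k + k^{2}$)
$\left(-208 + D{\left(42 \right)}\right) \left(2109 + \left(-10 + 21\right) \left(-12\right)\right) = \left(-208 + 42 \left(1 + 42\right)\right) \left(2109 + \left(-10 + 21\right) \left(-12\right)\right) = \left(-208 + 42 \cdot 43\right) \left(2109 + 11 \left(-12\right)\right) = \left(-208 + 1806\right) \left(2109 - 132\right) = 1598 \cdot 1977 = 3159246$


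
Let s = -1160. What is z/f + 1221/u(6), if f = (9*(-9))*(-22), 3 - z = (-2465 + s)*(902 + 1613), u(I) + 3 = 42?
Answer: 59622344/11583 ≈ 5147.4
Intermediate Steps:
u(I) = 39 (u(I) = -3 + 42 = 39)
z = 9116878 (z = 3 - (-2465 - 1160)*(902 + 1613) = 3 - (-3625)*2515 = 3 - 1*(-9116875) = 3 + 9116875 = 9116878)
f = 1782 (f = -81*(-22) = 1782)
z/f + 1221/u(6) = 9116878/1782 + 1221/39 = 9116878*(1/1782) + 1221*(1/39) = 4558439/891 + 407/13 = 59622344/11583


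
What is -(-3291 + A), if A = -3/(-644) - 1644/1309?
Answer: 396479235/120428 ≈ 3292.3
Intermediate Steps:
A = -150687/120428 (A = -3*(-1/644) - 1644*1/1309 = 3/644 - 1644/1309 = -150687/120428 ≈ -1.2513)
-(-3291 + A) = -(-3291 - 150687/120428) = -1*(-396479235/120428) = 396479235/120428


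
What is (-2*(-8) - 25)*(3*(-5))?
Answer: 135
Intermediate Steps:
(-2*(-8) - 25)*(3*(-5)) = (16 - 25)*(-15) = -9*(-15) = 135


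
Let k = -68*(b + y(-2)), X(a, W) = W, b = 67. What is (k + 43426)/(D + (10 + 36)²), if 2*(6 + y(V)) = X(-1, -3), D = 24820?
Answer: 9845/6734 ≈ 1.4620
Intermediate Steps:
y(V) = -15/2 (y(V) = -6 + (½)*(-3) = -6 - 3/2 = -15/2)
k = -4046 (k = -68*(67 - 15/2) = -68*119/2 = -4046)
(k + 43426)/(D + (10 + 36)²) = (-4046 + 43426)/(24820 + (10 + 36)²) = 39380/(24820 + 46²) = 39380/(24820 + 2116) = 39380/26936 = 39380*(1/26936) = 9845/6734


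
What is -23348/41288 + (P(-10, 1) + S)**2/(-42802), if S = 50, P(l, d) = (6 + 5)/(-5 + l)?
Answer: -1189423031/1911644325 ≈ -0.62220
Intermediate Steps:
P(l, d) = 11/(-5 + l)
-23348/41288 + (P(-10, 1) + S)**2/(-42802) = -23348/41288 + (11/(-5 - 10) + 50)**2/(-42802) = -23348*1/41288 + (11/(-15) + 50)**2*(-1/42802) = -449/794 + (11*(-1/15) + 50)**2*(-1/42802) = -449/794 + (-11/15 + 50)**2*(-1/42802) = -449/794 + (739/15)**2*(-1/42802) = -449/794 + (546121/225)*(-1/42802) = -449/794 - 546121/9630450 = -1189423031/1911644325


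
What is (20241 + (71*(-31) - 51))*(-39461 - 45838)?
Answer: -1534443711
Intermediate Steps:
(20241 + (71*(-31) - 51))*(-39461 - 45838) = (20241 + (-2201 - 51))*(-85299) = (20241 - 2252)*(-85299) = 17989*(-85299) = -1534443711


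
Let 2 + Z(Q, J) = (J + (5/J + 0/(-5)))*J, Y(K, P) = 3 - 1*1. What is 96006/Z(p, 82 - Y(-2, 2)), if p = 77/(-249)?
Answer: 96006/6403 ≈ 14.994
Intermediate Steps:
Y(K, P) = 2 (Y(K, P) = 3 - 1 = 2)
p = -77/249 (p = 77*(-1/249) = -77/249 ≈ -0.30924)
Z(Q, J) = -2 + J*(J + 5/J) (Z(Q, J) = -2 + (J + (5/J + 0/(-5)))*J = -2 + (J + (5/J + 0*(-⅕)))*J = -2 + (J + (5/J + 0))*J = -2 + (J + 5/J)*J = -2 + J*(J + 5/J))
96006/Z(p, 82 - Y(-2, 2)) = 96006/(3 + (82 - 1*2)²) = 96006/(3 + (82 - 2)²) = 96006/(3 + 80²) = 96006/(3 + 6400) = 96006/6403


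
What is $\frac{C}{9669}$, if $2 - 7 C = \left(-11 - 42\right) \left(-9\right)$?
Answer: $- \frac{475}{67683} \approx -0.007018$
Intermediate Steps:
$C = - \frac{475}{7}$ ($C = \frac{2}{7} - \frac{\left(-11 - 42\right) \left(-9\right)}{7} = \frac{2}{7} - \frac{\left(-53\right) \left(-9\right)}{7} = \frac{2}{7} - \frac{477}{7} = - \frac{475}{7} \approx -67.857$)
$\frac{C}{9669} = - \frac{475}{7 \cdot 9669} = \left(- \frac{475}{7}\right) \frac{1}{9669} = - \frac{475}{67683}$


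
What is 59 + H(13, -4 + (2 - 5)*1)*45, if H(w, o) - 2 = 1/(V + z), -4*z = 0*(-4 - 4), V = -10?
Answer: 289/2 ≈ 144.50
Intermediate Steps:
z = 0 (z = -0*(-4 - 4) = -0*(-8) = -1/4*0 = 0)
H(w, o) = 19/10 (H(w, o) = 2 + 1/(-10 + 0) = 2 + 1/(-10) = 2 - 1/10 = 19/10)
59 + H(13, -4 + (2 - 5)*1)*45 = 59 + (19/10)*45 = 59 + 171/2 = 289/2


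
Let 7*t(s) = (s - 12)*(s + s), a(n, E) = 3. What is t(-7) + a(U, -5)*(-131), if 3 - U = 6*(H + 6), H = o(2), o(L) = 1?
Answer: -355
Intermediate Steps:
H = 1
U = -39 (U = 3 - 6*(1 + 6) = 3 - 6*7 = 3 - 1*42 = 3 - 42 = -39)
t(s) = 2*s*(-12 + s)/7 (t(s) = ((s - 12)*(s + s))/7 = ((-12 + s)*(2*s))/7 = (2*s*(-12 + s))/7 = 2*s*(-12 + s)/7)
t(-7) + a(U, -5)*(-131) = (2/7)*(-7)*(-12 - 7) + 3*(-131) = (2/7)*(-7)*(-19) - 393 = 38 - 393 = -355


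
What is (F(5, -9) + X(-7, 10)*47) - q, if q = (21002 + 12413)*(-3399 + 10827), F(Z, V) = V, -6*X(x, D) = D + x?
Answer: -496413305/2 ≈ -2.4821e+8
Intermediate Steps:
X(x, D) = -D/6 - x/6 (X(x, D) = -(D + x)/6 = -D/6 - x/6)
q = 248206620 (q = 33415*7428 = 248206620)
(F(5, -9) + X(-7, 10)*47) - q = (-9 + (-⅙*10 - ⅙*(-7))*47) - 1*248206620 = (-9 + (-5/3 + 7/6)*47) - 248206620 = (-9 - ½*47) - 248206620 = (-9 - 47/2) - 248206620 = -65/2 - 248206620 = -496413305/2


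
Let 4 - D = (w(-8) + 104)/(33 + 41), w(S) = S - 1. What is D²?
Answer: 40401/5476 ≈ 7.3778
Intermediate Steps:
w(S) = -1 + S
D = 201/74 (D = 4 - ((-1 - 8) + 104)/(33 + 41) = 4 - (-9 + 104)/74 = 4 - 95/74 = 201/74 ≈ 2.7162)
D² = (201/74)² = 40401/5476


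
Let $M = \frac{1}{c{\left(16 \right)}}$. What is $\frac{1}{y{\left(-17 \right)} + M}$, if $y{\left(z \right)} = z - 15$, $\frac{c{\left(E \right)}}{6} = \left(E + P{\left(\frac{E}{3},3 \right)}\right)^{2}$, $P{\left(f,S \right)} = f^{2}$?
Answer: $- \frac{320000}{10239973} \approx -0.03125$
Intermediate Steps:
$c{\left(E \right)} = 6 \left(E + \frac{E^{2}}{9}\right)^{2}$ ($c{\left(E \right)} = 6 \left(E + \left(\frac{E}{3}\right)^{2}\right)^{2} = 6 \left(E + \frac{E^{2}}{9}\right)^{2}$)
$M = \frac{27}{320000}$ ($M = \frac{1}{\frac{2}{27} \cdot 16^{2} \left(9 + 16\right)^{2}} = \frac{1}{\frac{2}{27} \cdot 256 \cdot 25^{2}} = \frac{1}{\frac{2}{27} \cdot 256 \cdot 625} = \frac{1}{\frac{320000}{27}} = \frac{27}{320000} \approx 8.4375 \cdot 10^{-5}$)
$y{\left(z \right)} = -15 + z$
$\frac{1}{y{\left(-17 \right)} + M} = \frac{1}{\left(-15 - 17\right) + \frac{27}{320000}} = \frac{1}{-32 + \frac{27}{320000}} = \frac{1}{- \frac{10239973}{320000}} = - \frac{320000}{10239973}$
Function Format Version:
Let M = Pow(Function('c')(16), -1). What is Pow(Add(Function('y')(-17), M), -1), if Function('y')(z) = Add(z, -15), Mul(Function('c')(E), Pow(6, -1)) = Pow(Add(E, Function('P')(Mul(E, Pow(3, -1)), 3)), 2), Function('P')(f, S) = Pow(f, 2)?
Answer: Rational(-320000, 10239973) ≈ -0.031250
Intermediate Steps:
Function('c')(E) = Mul(6, Pow(Add(E, Mul(Rational(1, 9), Pow(E, 2))), 2)) (Function('c')(E) = Mul(6, Pow(Add(E, Pow(Mul(E, Pow(3, -1)), 2)), 2)) = Mul(6, Pow(Add(E, Pow(Mul(E, Rational(1, 3)), 2)), 2)) = Mul(6, Pow(Add(E, Pow(Mul(Rational(1, 3), E), 2)), 2)) = Mul(6, Pow(Add(E, Mul(Rational(1, 9), Pow(E, 2))), 2)))
M = Rational(27, 320000) (M = Pow(Mul(Rational(2, 27), Pow(16, 2), Pow(Add(9, 16), 2)), -1) = Pow(Mul(Rational(2, 27), 256, Pow(25, 2)), -1) = Pow(Mul(Rational(2, 27), 256, 625), -1) = Pow(Rational(320000, 27), -1) = Rational(27, 320000) ≈ 8.4375e-5)
Function('y')(z) = Add(-15, z)
Pow(Add(Function('y')(-17), M), -1) = Pow(Add(Add(-15, -17), Rational(27, 320000)), -1) = Pow(Add(-32, Rational(27, 320000)), -1) = Pow(Rational(-10239973, 320000), -1) = Rational(-320000, 10239973)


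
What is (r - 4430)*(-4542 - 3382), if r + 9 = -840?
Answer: 41830796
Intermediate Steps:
r = -849 (r = -9 - 840 = -849)
(r - 4430)*(-4542 - 3382) = (-849 - 4430)*(-4542 - 3382) = -5279*(-7924) = 41830796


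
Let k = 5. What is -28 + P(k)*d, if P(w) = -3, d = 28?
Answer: -112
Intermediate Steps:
-28 + P(k)*d = -28 - 3*28 = -28 - 84 = -112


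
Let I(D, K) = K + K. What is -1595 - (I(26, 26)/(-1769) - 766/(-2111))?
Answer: -5957547887/3734359 ≈ -1595.3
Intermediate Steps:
I(D, K) = 2*K
-1595 - (I(26, 26)/(-1769) - 766/(-2111)) = -1595 - ((2*26)/(-1769) - 766/(-2111)) = -1595 - (52*(-1/1769) - 766*(-1/2111)) = -1595 - (-52/1769 + 766/2111) = -1595 - 1*1245282/3734359 = -1595 - 1245282/3734359 = -5957547887/3734359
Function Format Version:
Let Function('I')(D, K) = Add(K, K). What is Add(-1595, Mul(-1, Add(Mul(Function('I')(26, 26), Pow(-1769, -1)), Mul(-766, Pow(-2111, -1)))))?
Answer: Rational(-5957547887, 3734359) ≈ -1595.3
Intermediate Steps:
Function('I')(D, K) = Mul(2, K)
Add(-1595, Mul(-1, Add(Mul(Function('I')(26, 26), Pow(-1769, -1)), Mul(-766, Pow(-2111, -1))))) = Add(-1595, Mul(-1, Add(Mul(Mul(2, 26), Pow(-1769, -1)), Mul(-766, Pow(-2111, -1))))) = Add(-1595, Mul(-1, Add(Mul(52, Rational(-1, 1769)), Mul(-766, Rational(-1, 2111))))) = Add(-1595, Mul(-1, Add(Rational(-52, 1769), Rational(766, 2111)))) = Add(-1595, Mul(-1, Rational(1245282, 3734359))) = Add(-1595, Rational(-1245282, 3734359)) = Rational(-5957547887, 3734359)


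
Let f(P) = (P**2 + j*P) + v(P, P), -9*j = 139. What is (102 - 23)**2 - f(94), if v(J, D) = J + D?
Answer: -11981/9 ≈ -1331.2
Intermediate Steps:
v(J, D) = D + J
j = -139/9 (j = -1/9*139 = -139/9 ≈ -15.444)
f(P) = P**2 - 121*P/9 (f(P) = (P**2 - 139*P/9) + (P + P) = (P**2 - 139*P/9) + 2*P = P**2 - 121*P/9)
(102 - 23)**2 - f(94) = (102 - 23)**2 - 94*(-121 + 9*94)/9 = 79**2 - 94*(-121 + 846)/9 = 6241 - 94*725/9 = 6241 - 1*68150/9 = 6241 - 68150/9 = -11981/9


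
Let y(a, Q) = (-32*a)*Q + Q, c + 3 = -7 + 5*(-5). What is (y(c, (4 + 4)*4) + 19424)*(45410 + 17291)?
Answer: 3467114496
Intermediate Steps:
c = -35 (c = -3 + (-7 + 5*(-5)) = -3 + (-7 - 25) = -3 - 32 = -35)
y(a, Q) = Q - 32*Q*a (y(a, Q) = -32*Q*a + Q = Q - 32*Q*a)
(y(c, (4 + 4)*4) + 19424)*(45410 + 17291) = (((4 + 4)*4)*(1 - 32*(-35)) + 19424)*(45410 + 17291) = ((8*4)*(1 + 1120) + 19424)*62701 = (32*1121 + 19424)*62701 = (35872 + 19424)*62701 = 55296*62701 = 3467114496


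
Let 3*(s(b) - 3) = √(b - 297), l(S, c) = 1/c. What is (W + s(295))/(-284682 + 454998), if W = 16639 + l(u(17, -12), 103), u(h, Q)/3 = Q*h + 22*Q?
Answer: 1714127/17542548 + I*√2/510948 ≈ 0.097713 + 2.7678e-6*I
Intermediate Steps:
u(h, Q) = 66*Q + 3*Q*h (u(h, Q) = 3*(Q*h + 22*Q) = 3*(22*Q + Q*h) = 66*Q + 3*Q*h)
W = 1713818/103 (W = 16639 + 1/103 = 1713818/103 ≈ 16639.)
s(b) = 3 + √(-297 + b)/3 (s(b) = 3 + √(b - 297)/3 = 3 + √(-297 + b)/3)
(W + s(295))/(-284682 + 454998) = (1713818/103 + (3 + √(-297 + 295)/3))/(-284682 + 454998) = (1713818/103 + (3 + √(-2)/3))/170316 = (1713818/103 + (3 + (I*√2)/3))*(1/170316) = (1713818/103 + (3 + I*√2/3))*(1/170316) = (1714127/103 + I*√2/3)*(1/170316) = 1714127/17542548 + I*√2/510948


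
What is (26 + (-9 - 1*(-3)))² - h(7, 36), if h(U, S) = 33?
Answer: 367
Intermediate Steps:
(26 + (-9 - 1*(-3)))² - h(7, 36) = (26 + (-9 - 1*(-3)))² - 1*33 = (26 + (-9 + 3))² - 33 = (26 - 6)² - 33 = 20² - 33 = 400 - 33 = 367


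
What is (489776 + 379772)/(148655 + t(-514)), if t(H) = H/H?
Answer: 217387/37164 ≈ 5.8494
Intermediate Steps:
t(H) = 1
(489776 + 379772)/(148655 + t(-514)) = (489776 + 379772)/(148655 + 1) = 869548/148656 = 869548*(1/148656) = 217387/37164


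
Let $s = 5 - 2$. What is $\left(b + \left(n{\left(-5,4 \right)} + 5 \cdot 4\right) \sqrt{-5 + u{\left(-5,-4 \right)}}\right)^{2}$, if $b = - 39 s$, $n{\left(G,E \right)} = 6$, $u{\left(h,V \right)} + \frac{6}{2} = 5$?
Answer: $11661 - 6084 i \sqrt{3} \approx 11661.0 - 10538.0 i$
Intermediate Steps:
$u{\left(h,V \right)} = 2$ ($u{\left(h,V \right)} = -3 + 5 = 2$)
$s = 3$ ($s = 5 - 2 = 3$)
$b = -117$ ($b = \left(-39\right) 3 = -117$)
$\left(b + \left(n{\left(-5,4 \right)} + 5 \cdot 4\right) \sqrt{-5 + u{\left(-5,-4 \right)}}\right)^{2} = \left(-117 + \left(6 + 5 \cdot 4\right) \sqrt{-5 + 2}\right)^{2} = \left(-117 + \left(6 + 20\right) \sqrt{-3}\right)^{2} = \left(-117 + 26 i \sqrt{3}\right)^{2}$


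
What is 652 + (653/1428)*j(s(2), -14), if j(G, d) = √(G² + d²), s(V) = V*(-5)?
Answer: 652 + 653*√74/714 ≈ 659.87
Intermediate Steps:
s(V) = -5*V
652 + (653/1428)*j(s(2), -14) = 652 + (653/1428)*√((-5*2)² + (-14)²) = 652 + (653*(1/1428))*√((-10)² + 196) = 652 + 653*√(100 + 196)/1428 = 652 + 653*√296/1428 = 652 + 653*(2*√74)/1428 = 652 + 653*√74/714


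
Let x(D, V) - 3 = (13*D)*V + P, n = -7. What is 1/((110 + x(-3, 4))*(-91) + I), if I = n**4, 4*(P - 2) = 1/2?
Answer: 8/48965 ≈ 0.00016338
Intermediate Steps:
P = 17/8 (P = 2 + (1/4)/2 = 2 + (1/4)*(1/2) = 2 + 1/8 = 17/8 ≈ 2.1250)
I = 2401 (I = (-7)**4 = 2401)
x(D, V) = 41/8 + 13*D*V (x(D, V) = 3 + ((13*D)*V + 17/8) = 3 + (13*D*V + 17/8) = 3 + (17/8 + 13*D*V) = 41/8 + 13*D*V)
1/((110 + x(-3, 4))*(-91) + I) = 1/((110 + (41/8 + 13*(-3)*4))*(-91) + 2401) = 1/((110 + (41/8 - 156))*(-91) + 2401) = 1/((110 - 1207/8)*(-91) + 2401) = 1/(-327/8*(-91) + 2401) = 1/(29757/8 + 2401) = 1/(48965/8) = 8/48965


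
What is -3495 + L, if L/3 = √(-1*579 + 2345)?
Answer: -3495 + 3*√1766 ≈ -3368.9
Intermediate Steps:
L = 3*√1766 (L = 3*√(-1*579 + 2345) = 3*√(-579 + 2345) = 3*√1766 ≈ 126.07)
-3495 + L = -3495 + 3*√1766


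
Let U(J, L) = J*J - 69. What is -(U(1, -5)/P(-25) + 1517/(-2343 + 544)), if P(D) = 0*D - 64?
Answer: -6311/28784 ≈ -0.21925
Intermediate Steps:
U(J, L) = -69 + J² (U(J, L) = J² - 69 = -69 + J²)
P(D) = -64 (P(D) = 0 - 64 = -64)
-(U(1, -5)/P(-25) + 1517/(-2343 + 544)) = -((-69 + 1²)/(-64) + 1517/(-2343 + 544)) = -((-69 + 1)*(-1/64) + 1517/(-1799)) = -(-68*(-1/64) + 1517*(-1/1799)) = -(17/16 - 1517/1799) = -1*6311/28784 = -6311/28784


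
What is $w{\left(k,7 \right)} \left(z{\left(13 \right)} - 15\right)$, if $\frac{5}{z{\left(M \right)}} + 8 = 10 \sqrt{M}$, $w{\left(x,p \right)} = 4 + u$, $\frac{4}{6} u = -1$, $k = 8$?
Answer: $- \frac{23125}{618} + \frac{125 \sqrt{13}}{1236} \approx -37.054$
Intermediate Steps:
$u = - \frac{3}{2}$ ($u = \frac{3}{2} \left(-1\right) = - \frac{3}{2} \approx -1.5$)
$w{\left(x,p \right)} = \frac{5}{2}$ ($w{\left(x,p \right)} = 4 - \frac{3}{2} = \frac{5}{2}$)
$z{\left(M \right)} = \frac{5}{-8 + 10 \sqrt{M}}$
$w{\left(k,7 \right)} \left(z{\left(13 \right)} - 15\right) = \frac{5 \left(\frac{5}{2 \left(-4 + 5 \sqrt{13}\right)} - 15\right)}{2} = \frac{5 \left(-15 + \frac{5}{2 \left(-4 + 5 \sqrt{13}\right)}\right)}{2} = - \frac{75}{2} + \frac{25}{4 \left(-4 + 5 \sqrt{13}\right)}$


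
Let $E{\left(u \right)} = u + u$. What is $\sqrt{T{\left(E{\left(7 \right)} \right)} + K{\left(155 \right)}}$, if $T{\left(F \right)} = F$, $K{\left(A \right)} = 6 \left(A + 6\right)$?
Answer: $14 \sqrt{5} \approx 31.305$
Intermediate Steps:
$E{\left(u \right)} = 2 u$
$K{\left(A \right)} = 36 + 6 A$ ($K{\left(A \right)} = 6 \left(6 + A\right) = 36 + 6 A$)
$\sqrt{T{\left(E{\left(7 \right)} \right)} + K{\left(155 \right)}} = \sqrt{2 \cdot 7 + \left(36 + 6 \cdot 155\right)} = \sqrt{14 + \left(36 + 930\right)} = \sqrt{14 + 966} = \sqrt{980} = 14 \sqrt{5}$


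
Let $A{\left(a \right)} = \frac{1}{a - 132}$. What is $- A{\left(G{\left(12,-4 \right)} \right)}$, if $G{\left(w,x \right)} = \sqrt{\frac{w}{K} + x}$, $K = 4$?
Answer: $\frac{132}{17425} + \frac{i}{17425} \approx 0.0075753 + 5.7389 \cdot 10^{-5} i$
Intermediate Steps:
$G{\left(w,x \right)} = \sqrt{x + \frac{w}{4}}$ ($G{\left(w,x \right)} = \sqrt{\frac{w}{4} + x} = \sqrt{x + \frac{w}{4}}$)
$A{\left(a \right)} = \frac{1}{-132 + a}$
$- A{\left(G{\left(12,-4 \right)} \right)} = - \frac{1}{-132 + \frac{\sqrt{12 + 4 \left(-4\right)}}{2}} = - \frac{1}{-132 + \frac{\sqrt{12 - 16}}{2}} = - \frac{1}{-132 + \frac{\sqrt{-4}}{2}} = - \frac{1}{-132 + \frac{2 i}{2}} = - \frac{1}{-132 + i} = - \frac{-132 - i}{17425}$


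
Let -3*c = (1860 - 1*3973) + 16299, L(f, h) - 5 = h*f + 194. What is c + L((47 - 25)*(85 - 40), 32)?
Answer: 81451/3 ≈ 27150.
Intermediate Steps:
L(f, h) = 199 + f*h (L(f, h) = 5 + (h*f + 194) = 5 + (f*h + 194) = 5 + (194 + f*h) = 199 + f*h)
c = -14186/3 (c = -((1860 - 1*3973) + 16299)/3 = -((1860 - 3973) + 16299)/3 = -(-2113 + 16299)/3 = -⅓*14186 = -14186/3 ≈ -4728.7)
c + L((47 - 25)*(85 - 40), 32) = -14186/3 + (199 + ((47 - 25)*(85 - 40))*32) = -14186/3 + (199 + (22*45)*32) = -14186/3 + (199 + 990*32) = -14186/3 + (199 + 31680) = -14186/3 + 31879 = 81451/3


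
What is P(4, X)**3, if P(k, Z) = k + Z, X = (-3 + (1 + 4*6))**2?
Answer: 116214272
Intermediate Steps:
X = 484 (X = (-3 + (1 + 24))**2 = (-3 + 25)**2 = 22**2 = 484)
P(k, Z) = Z + k
P(4, X)**3 = (484 + 4)**3 = 488**3 = 116214272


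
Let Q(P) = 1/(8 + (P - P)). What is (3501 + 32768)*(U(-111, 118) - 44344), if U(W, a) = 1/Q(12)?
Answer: -1608022384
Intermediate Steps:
Q(P) = ⅛ (Q(P) = 1/(8 + 0) = 1/8 = ⅛)
U(W, a) = 8 (U(W, a) = 1/(⅛) = 8)
(3501 + 32768)*(U(-111, 118) - 44344) = (3501 + 32768)*(8 - 44344) = 36269*(-44336) = -1608022384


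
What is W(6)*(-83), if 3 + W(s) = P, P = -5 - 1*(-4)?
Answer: 332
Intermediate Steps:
P = -1 (P = -5 + 4 = -1)
W(s) = -4 (W(s) = -3 - 1 = -4)
W(6)*(-83) = -4*(-83) = 332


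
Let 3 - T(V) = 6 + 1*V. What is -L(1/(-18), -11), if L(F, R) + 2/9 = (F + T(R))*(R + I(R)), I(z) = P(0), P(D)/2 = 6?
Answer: -139/18 ≈ -7.7222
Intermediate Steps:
P(D) = 12 (P(D) = 2*6 = 12)
I(z) = 12
T(V) = -3 - V (T(V) = 3 - (6 + 1*V) = 3 - (6 + V) = 3 + (-6 - V) = -3 - V)
L(F, R) = -2/9 + (12 + R)*(-3 + F - R) (L(F, R) = -2/9 + (F + (-3 - R))*(R + 12) = -2/9 + (-3 + F - R)*(12 + R) = -2/9 + (12 + R)*(-3 + F - R))
-L(1/(-18), -11) = -(-326/9 - 1*(-11)² - 15*(-11) + 12/(-18) - 11/(-18)) = -(-326/9 - 1*121 + 165 + 12*(-1/18) - 1/18*(-11)) = -(-326/9 - 121 + 165 - ⅔ + 11/18) = -1*139/18 = -139/18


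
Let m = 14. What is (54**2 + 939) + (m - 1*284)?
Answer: 3585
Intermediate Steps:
(54**2 + 939) + (m - 1*284) = (54**2 + 939) + (14 - 1*284) = (2916 + 939) + (14 - 284) = 3855 - 270 = 3585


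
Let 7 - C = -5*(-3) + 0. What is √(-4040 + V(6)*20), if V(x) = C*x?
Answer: 50*I*√2 ≈ 70.711*I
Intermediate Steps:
C = -8 (C = 7 - (-5*(-3) + 0) = 7 - (15 + 0) = 7 - 1*15 = 7 - 15 = -8)
V(x) = -8*x
√(-4040 + V(6)*20) = √(-4040 - 8*6*20) = √(-4040 - 48*20) = √(-4040 - 960) = √(-5000) = 50*I*√2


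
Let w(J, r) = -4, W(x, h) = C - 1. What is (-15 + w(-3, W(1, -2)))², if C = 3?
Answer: 361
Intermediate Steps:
W(x, h) = 2 (W(x, h) = 3 - 1 = 2)
(-15 + w(-3, W(1, -2)))² = (-15 - 4)² = (-19)² = 361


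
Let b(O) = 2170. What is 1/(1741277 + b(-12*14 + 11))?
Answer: 1/1743447 ≈ 5.7358e-7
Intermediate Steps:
1/(1741277 + b(-12*14 + 11)) = 1/(1741277 + 2170) = 1/1743447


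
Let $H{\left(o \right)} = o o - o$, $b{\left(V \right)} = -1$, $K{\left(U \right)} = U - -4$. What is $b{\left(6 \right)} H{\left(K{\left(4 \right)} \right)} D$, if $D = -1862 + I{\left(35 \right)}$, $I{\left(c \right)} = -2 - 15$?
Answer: $105224$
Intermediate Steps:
$K{\left(U \right)} = 4 + U$ ($K{\left(U \right)} = U + 4 = 4 + U$)
$I{\left(c \right)} = -17$ ($I{\left(c \right)} = -2 - 15 = -17$)
$H{\left(o \right)} = o^{2} - o$
$D = -1879$ ($D = -1862 - 17 = -1879$)
$b{\left(6 \right)} H{\left(K{\left(4 \right)} \right)} D = - \left(4 + 4\right) \left(-1 + \left(4 + 4\right)\right) \left(-1879\right) = - 8 \left(-1 + 8\right) \left(-1879\right) = - 8 \cdot 7 \left(-1879\right) = \left(-1\right) 56 \left(-1879\right) = \left(-56\right) \left(-1879\right) = 105224$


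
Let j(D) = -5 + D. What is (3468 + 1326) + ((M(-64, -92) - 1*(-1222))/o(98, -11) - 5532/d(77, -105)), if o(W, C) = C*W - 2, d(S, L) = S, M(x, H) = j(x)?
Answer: 392605699/83160 ≈ 4721.1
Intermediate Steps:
M(x, H) = -5 + x
o(W, C) = -2 + C*W
(3468 + 1326) + ((M(-64, -92) - 1*(-1222))/o(98, -11) - 5532/d(77, -105)) = (3468 + 1326) + (((-5 - 64) - 1*(-1222))/(-2 - 11*98) - 5532/77) = 4794 + ((-69 + 1222)/(-2 - 1078) - 5532*1/77) = 4794 + (1153/(-1080) - 5532/77) = 4794 + (1153*(-1/1080) - 5532/77) = 4794 + (-1153/1080 - 5532/77) = 4794 - 6063341/83160 = 392605699/83160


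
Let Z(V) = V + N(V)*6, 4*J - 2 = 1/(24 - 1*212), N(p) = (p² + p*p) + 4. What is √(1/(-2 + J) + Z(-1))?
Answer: 3*√4862603/1129 ≈ 5.8595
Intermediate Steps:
N(p) = 4 + 2*p² (N(p) = (p² + p²) + 4 = 2*p² + 4 = 4 + 2*p²)
J = 375/752 (J = ½ + 1/(4*(24 - 1*212)) = ½ + 1/(4*(24 - 212)) = ½ + (¼)/(-188) = ½ + (¼)*(-1/188) = ½ - 1/752 = 375/752 ≈ 0.49867)
Z(V) = 24 + V + 12*V² (Z(V) = V + (4 + 2*V²)*6 = V + (24 + 12*V²) = 24 + V + 12*V²)
√(1/(-2 + J) + Z(-1)) = √(1/(-2 + 375/752) + (24 - 1 + 12*(-1)²)) = √(1/(-1129/752) + (24 - 1 + 12*1)) = √(-752/1129 + (24 - 1 + 12)) = √(-752/1129 + 35) = √(38763/1129) = 3*√4862603/1129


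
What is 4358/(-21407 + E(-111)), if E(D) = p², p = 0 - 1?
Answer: -2179/10703 ≈ -0.20359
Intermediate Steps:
p = -1
E(D) = 1 (E(D) = (-1)² = 1)
4358/(-21407 + E(-111)) = 4358/(-21407 + 1) = 4358/(-21406) = 4358*(-1/21406) = -2179/10703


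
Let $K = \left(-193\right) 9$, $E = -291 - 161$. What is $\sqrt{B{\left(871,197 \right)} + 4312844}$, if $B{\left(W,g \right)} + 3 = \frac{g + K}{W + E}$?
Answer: $\frac{\sqrt{757166033541}}{419} \approx 2076.7$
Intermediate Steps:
$E = -452$ ($E = -291 - 161 = -452$)
$K = -1737$
$B{\left(W,g \right)} = -3 + \frac{-1737 + g}{-452 + W}$ ($B{\left(W,g \right)} = -3 + \frac{g - 1737}{W - 452} = -3 + \frac{-1737 + g}{-452 + W}$)
$\sqrt{B{\left(871,197 \right)} + 4312844} = \sqrt{\frac{-381 + 197 - 2613}{-452 + 871} + 4312844} = \sqrt{\frac{-381 + 197 - 2613}{419} + 4312844} = \sqrt{\frac{1}{419} \left(-2797\right) + 4312844} = \sqrt{- \frac{2797}{419} + 4312844} = \sqrt{\frac{1807078839}{419}} = \frac{\sqrt{757166033541}}{419}$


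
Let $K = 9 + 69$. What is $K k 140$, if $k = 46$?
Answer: $502320$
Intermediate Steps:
$K = 78$
$K k 140 = 78 \cdot 46 \cdot 140 = 3588 \cdot 140 = 502320$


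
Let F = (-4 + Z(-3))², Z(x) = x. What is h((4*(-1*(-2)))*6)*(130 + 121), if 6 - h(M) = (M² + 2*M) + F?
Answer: -613193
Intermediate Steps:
F = 49 (F = (-4 - 3)² = (-7)² = 49)
h(M) = -43 - M² - 2*M (h(M) = 6 - ((M² + 2*M) + 49) = 6 - (49 + M² + 2*M) = 6 + (-49 - M² - 2*M) = -43 - M² - 2*M)
h((4*(-1*(-2)))*6)*(130 + 121) = (-43 - ((4*(-1*(-2)))*6)² - 2*4*(-1*(-2))*6)*(130 + 121) = (-43 - ((4*2)*6)² - 2*4*2*6)*251 = (-43 - (8*6)² - 16*6)*251 = (-43 - 1*48² - 2*48)*251 = (-43 - 1*2304 - 96)*251 = (-43 - 2304 - 96)*251 = -2443*251 = -613193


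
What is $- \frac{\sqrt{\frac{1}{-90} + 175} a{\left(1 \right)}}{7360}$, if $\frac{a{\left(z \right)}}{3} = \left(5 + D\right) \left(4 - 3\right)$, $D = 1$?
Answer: $- \frac{3 \sqrt{157490}}{36800} \approx -0.032352$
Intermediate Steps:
$a{\left(z \right)} = 18$ ($a{\left(z \right)} = 3 \left(5 + 1\right) \left(4 - 3\right) = 3 \cdot 6 \cdot 1 = 3 \cdot 6 = 18$)
$- \frac{\sqrt{\frac{1}{-90} + 175} a{\left(1 \right)}}{7360} = - \frac{\sqrt{\frac{1}{-90} + 175} \cdot 18}{7360} = - \frac{\sqrt{- \frac{1}{90} + 175} \cdot 18}{7360} = - \frac{\sqrt{\frac{15749}{90}} \cdot 18}{7360} = - \frac{\frac{\sqrt{157490}}{30} \cdot 18}{7360} = - \frac{\frac{3}{5} \sqrt{157490}}{7360} = - \frac{3 \sqrt{157490}}{36800}$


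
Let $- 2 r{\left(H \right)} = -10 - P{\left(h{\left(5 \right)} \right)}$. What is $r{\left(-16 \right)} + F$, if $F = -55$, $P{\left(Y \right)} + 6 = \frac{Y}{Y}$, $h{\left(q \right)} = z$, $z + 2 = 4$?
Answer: $- \frac{105}{2} \approx -52.5$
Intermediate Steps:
$z = 2$ ($z = -2 + 4 = 2$)
$h{\left(q \right)} = 2$
$P{\left(Y \right)} = -5$ ($P{\left(Y \right)} = -6 + \frac{Y}{Y} = -6 + 1 = -5$)
$r{\left(H \right)} = \frac{5}{2}$ ($r{\left(H \right)} = - \frac{-10 - -5}{2} = - \frac{-10 + 5}{2} = \left(- \frac{1}{2}\right) \left(-5\right) = \frac{5}{2}$)
$r{\left(-16 \right)} + F = \frac{5}{2} - 55 = - \frac{105}{2}$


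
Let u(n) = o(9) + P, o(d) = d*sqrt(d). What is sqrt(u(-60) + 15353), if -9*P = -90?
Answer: 9*sqrt(190) ≈ 124.06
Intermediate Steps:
o(d) = d**(3/2)
P = 10 (P = -1/9*(-90) = 10)
u(n) = 37 (u(n) = 9**(3/2) + 10 = 27 + 10 = 37)
sqrt(u(-60) + 15353) = sqrt(37 + 15353) = sqrt(15390) = 9*sqrt(190)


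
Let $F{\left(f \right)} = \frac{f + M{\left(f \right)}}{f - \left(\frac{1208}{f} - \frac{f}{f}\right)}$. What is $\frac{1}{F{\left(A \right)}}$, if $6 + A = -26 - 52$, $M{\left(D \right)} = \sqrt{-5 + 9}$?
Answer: $\frac{1441}{1722} \approx 0.83682$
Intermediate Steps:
$M{\left(D \right)} = 2$ ($M{\left(D \right)} = \sqrt{4} = 2$)
$A = -84$ ($A = -6 - 78 = -84$)
$F{\left(f \right)} = \frac{2 + f}{1 + f - \frac{1208}{f}}$ ($F{\left(f \right)} = \frac{f + 2}{f - \left(\frac{1208}{f} - \frac{f}{f}\right)} = \frac{2 + f}{f + \left(- \frac{1208}{f} + 1\right)} = \frac{2 + f}{f + \left(1 - \frac{1208}{f}\right)} = \frac{2 + f}{1 + f - \frac{1208}{f}}$)
$\frac{1}{F{\left(A \right)}} = \frac{1}{\left(-84\right) \frac{1}{-1208 - 84 + \left(-84\right)^{2}} \left(2 - 84\right)} = \frac{1}{\left(-84\right) \frac{1}{-1208 - 84 + 7056} \left(-82\right)} = \frac{1}{\left(-84\right) \frac{1}{5764} \left(-82\right)} = \frac{1}{\frac{1722}{1441}} = \frac{1441}{1722}$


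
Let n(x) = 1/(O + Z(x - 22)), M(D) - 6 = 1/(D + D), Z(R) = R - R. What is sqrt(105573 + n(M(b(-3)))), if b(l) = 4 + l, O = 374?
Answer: sqrt(14767129322)/374 ≈ 324.92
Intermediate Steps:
Z(R) = 0
M(D) = 6 + 1/(2*D) (M(D) = 6 + 1/(D + D) = 6 + 1/(2*D))
n(x) = 1/374 (n(x) = 1/(374 + 0) = 1/374)
sqrt(105573 + n(M(b(-3)))) = sqrt(105573 + 1/374) = sqrt(39484303/374) = sqrt(14767129322)/374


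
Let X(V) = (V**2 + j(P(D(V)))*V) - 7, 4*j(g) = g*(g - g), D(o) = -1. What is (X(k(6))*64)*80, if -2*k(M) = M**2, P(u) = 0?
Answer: 1623040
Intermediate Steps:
k(M) = -M**2/2
j(g) = 0 (j(g) = (g*(g - g))/4 = (g*0)/4 = (1/4)*0 = 0)
X(V) = -7 + V**2 (X(V) = (V**2 + 0*V) - 7 = (V**2 + 0) - 7 = V**2 - 7 = -7 + V**2)
(X(k(6))*64)*80 = ((-7 + (-1/2*6**2)**2)*64)*80 = ((-7 + (-1/2*36)**2)*64)*80 = ((-7 + (-18)**2)*64)*80 = ((-7 + 324)*64)*80 = (317*64)*80 = 20288*80 = 1623040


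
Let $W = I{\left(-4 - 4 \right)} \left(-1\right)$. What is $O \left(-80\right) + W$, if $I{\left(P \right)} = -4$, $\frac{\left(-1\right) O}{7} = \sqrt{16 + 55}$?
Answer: $4 + 560 \sqrt{71} \approx 4722.6$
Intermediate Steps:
$O = - 7 \sqrt{71}$ ($O = - 7 \sqrt{16 + 55} = - 7 \sqrt{71} \approx -58.983$)
$W = 4$ ($W = \left(-4\right) \left(-1\right) = 4$)
$O \left(-80\right) + W = - 7 \sqrt{71} \left(-80\right) + 4 = 560 \sqrt{71} + 4 = 4 + 560 \sqrt{71}$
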